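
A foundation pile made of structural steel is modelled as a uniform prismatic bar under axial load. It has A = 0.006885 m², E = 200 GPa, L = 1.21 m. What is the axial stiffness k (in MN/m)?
Model: a uniform prismatic bar under axial load, so k = (A·E) / L.
Convert to SI units:
  E = 200 GPa = 2 × 10¹¹ Pa
Substitute:
  k = (0.006885 × (2 × 10¹¹)) / 1.21
  k = 1.138 × 10⁹ N/m
Convert: k = 1.138 × 10⁹ N/m = 1138 MN/m
Final answer: k = 1138 MN/m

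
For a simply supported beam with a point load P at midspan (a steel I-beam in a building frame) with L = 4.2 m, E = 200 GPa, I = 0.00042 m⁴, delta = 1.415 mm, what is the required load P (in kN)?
Model: a simply supported beam with a point load P at midspan, so delta = (P·L^3) / (48·E·I).
Solve for P: P = (48·delta·E·I) / L^3.
Convert to SI units:
  E = 200 GPa = 2 × 10¹¹ Pa
  delta = 1.415 mm = 0.001415 m
Substitute:
  P = (48 × 0.001415 × (2 × 10¹¹) × 0.00042) / 4.2^3
  P = 77010 N
Convert: P = 77010 N = 77.01 kN
Final answer: P = 77.01 kN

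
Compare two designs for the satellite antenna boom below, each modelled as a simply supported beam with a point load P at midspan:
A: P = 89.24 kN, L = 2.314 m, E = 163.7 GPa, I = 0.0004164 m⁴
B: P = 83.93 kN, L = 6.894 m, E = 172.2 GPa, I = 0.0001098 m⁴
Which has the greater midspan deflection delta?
Model: a simply supported beam with a point load P at midspan, so delta = (P·L^3) / (48·E·I) (SI units).
  A: delta = (89240 × 2.314^3) / (48 × (1.637 × 10¹¹) × 0.0004164) = 0.0003379 m = 0.3379 mm
  B: delta = (83930 × 6.894^3) / (48 × (1.722 × 10¹¹) × 0.0001098) = 0.0303 m = 30.3 mm
30.3 mm > 0.3379 mm, so B is larger.
Final answer: B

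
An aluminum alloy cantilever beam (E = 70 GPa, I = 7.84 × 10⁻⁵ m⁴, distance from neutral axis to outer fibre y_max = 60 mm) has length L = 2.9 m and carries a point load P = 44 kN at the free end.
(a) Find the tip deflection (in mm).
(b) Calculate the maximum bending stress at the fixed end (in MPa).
(a) Tip deflection of a cantilever with an end point load: δ = P·L^3 / (3·E·I). Convert P = 44 kN = 44000 N, E = 70 GPa = 7 × 10¹⁰ Pa.
  δ = (44000 × 2.9^3) / (3 × (7 × 10¹⁰) × (7.84 × 10⁻⁵)) = 0.06518 m = 65.18 mm
(b) Maximum bending moment at the fixed end: M = P·L = 44000 × 2.9 = 127600 N·m. Convert y_max = 60 mm = 0.06 m.
  σ = M·y_max / I = (127600 × 0.06) / (7.84 × 10⁻⁵) = 9.765 × 10⁷ Pa = 97.65 MPa
Final answer: (a) δ = 65.18 mm, (b) σ = 97.65 MPa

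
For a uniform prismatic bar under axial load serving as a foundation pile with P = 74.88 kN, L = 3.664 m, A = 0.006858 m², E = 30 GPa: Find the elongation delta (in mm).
Model: a uniform prismatic bar under axial load, so delta = (P·L) / (A·E).
Convert to SI units:
  P = 74.88 kN = 74880 N
  E = 30 GPa = 3 × 10¹⁰ Pa
Substitute:
  delta = (74880 × 3.664) / (0.006858 × (3 × 10¹⁰))
  delta = 0.001334 m
Convert: delta = 0.001334 m = 1.334 mm
Final answer: delta = 1.334 mm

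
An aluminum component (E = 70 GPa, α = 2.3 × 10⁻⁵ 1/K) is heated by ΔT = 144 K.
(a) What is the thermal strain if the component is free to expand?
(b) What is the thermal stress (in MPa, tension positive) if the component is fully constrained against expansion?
(a) Free thermal strain ε_th = α·ΔT = (2.3 × 10⁻⁵) × 144 = 0.003312
(b) Fully constrained, the expansion is suppressed, so σ = -E·α·ΔT. Convert E = 70 GPa = 7 × 10¹⁰ Pa.
  σ = -(7 × 10¹⁰) × (2.3 × 10⁻⁵) × 144 = -2.318 × 10⁸ Pa = -231.8 MPa (compressive)
Final answer: (a) ε_th = 0.003312, (b) σ = -231.8 MPa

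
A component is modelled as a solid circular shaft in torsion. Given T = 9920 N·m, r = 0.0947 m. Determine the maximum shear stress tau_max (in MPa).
Model: a solid circular shaft in torsion, so tau_max = (2·T) / (π·r^3).
Substitute:
  tau_max = (2 × 9920) / (π × 0.0947^3)
  tau_max = 7.436 × 10⁶ Pa
Convert: tau_max = 7.436 × 10⁶ Pa = 7.436 MPa
Final answer: tau_max = 7.436 MPa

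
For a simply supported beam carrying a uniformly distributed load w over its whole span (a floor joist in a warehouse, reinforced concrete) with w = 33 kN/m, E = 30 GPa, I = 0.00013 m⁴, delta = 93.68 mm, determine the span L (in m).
Model: a simply supported beam carrying a uniformly distributed load w over its whole span, so delta = (5·w·L^4) / (384·E·I).
Solve for L: L = ((384·delta·E·I) / (5·w))^(1/4).
Convert to SI units:
  w = 33 kN/m = 33000 N/m
  E = 30 GPa = 3 × 10¹⁰ Pa
  delta = 93.68 mm = 0.09368 m
Substitute:
  L = ((384 × 0.09368 × (3 × 10¹⁰) × 0.00013) / (5 × 33000))^(1/4)
  L = 5.4 m
Final answer: L = 5.4 m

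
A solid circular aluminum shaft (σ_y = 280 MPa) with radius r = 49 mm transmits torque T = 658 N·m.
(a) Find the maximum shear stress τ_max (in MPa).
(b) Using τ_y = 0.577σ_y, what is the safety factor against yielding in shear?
(a) For a solid circular shaft, τ_max = T·r/J with J = π·r^4/2, i.e. τ_max = 2·T / (π·r^3). Convert r = 49 mm = 0.049 m.
  τ_max = (2 × 658) / (π × 0.049^3) = 3.561 × 10⁶ Pa = 3.561 MPa
(b) τ_y = 0.577 × 280 = 161.56 MPa
  SF = τ_y/τ_max = 161.56 / 3.561 = 45.37
Final answer: (a) τ_max = 3.561 MPa, (b) SF = 45.37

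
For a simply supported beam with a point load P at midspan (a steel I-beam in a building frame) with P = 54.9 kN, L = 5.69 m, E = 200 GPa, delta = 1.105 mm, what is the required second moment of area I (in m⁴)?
Model: a simply supported beam with a point load P at midspan, so delta = (P·L^3) / (48·E·I).
Solve for I: I = (P·L^3) / (48·delta·E).
Convert to SI units:
  P = 54.9 kN = 54900 N
  E = 200 GPa = 2 × 10¹¹ Pa
  delta = 1.105 mm = 0.001105 m
Substitute:
  I = (54900 × 5.69^3) / (48 × 0.001105 × (2 × 10¹¹))
  I = 0.0009534 m⁴
Final answer: I = 0.0009534 m⁴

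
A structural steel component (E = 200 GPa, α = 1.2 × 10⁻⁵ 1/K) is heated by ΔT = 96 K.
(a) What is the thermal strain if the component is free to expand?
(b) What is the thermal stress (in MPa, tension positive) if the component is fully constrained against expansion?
(a) Free thermal strain ε_th = α·ΔT = (1.2 × 10⁻⁵) × 96 = 0.001152
(b) Fully constrained, the expansion is suppressed, so σ = -E·α·ΔT. Convert E = 200 GPa = 2 × 10¹¹ Pa.
  σ = -(2 × 10¹¹) × (1.2 × 10⁻⁵) × 96 = -2.304 × 10⁸ Pa = -230.4 MPa (compressive)
Final answer: (a) ε_th = 0.001152, (b) σ = -230.4 MPa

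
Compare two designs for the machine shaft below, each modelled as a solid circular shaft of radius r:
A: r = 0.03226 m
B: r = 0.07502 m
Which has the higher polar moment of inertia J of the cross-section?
Model: a solid circular shaft of radius r, so J = (π·r^4) / 2 (SI units).
  A: J = (π × 0.03226^4) / 2 = 1.701 × 10⁻⁶ m⁴
  B: J = (π × 0.07502^4) / 2 = 4.975 × 10⁻⁵ m⁴
4.975 × 10⁻⁵ m⁴ > 1.701 × 10⁻⁶ m⁴, so B is larger.
Final answer: B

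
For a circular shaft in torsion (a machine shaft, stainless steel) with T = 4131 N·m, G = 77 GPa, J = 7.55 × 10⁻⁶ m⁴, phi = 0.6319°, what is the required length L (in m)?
Model: a circular shaft in torsion, so phi = (T·L) / (G·J).
Solve for L: L = (phi·G·J) / T.
Convert to SI units:
  G = 77 GPa = 7.7 × 10¹⁰ Pa
  phi = 0.6319° = 0.01103 rad
Substitute:
  L = (0.01103 × (7.7 × 10¹⁰) × (7.55 × 10⁻⁶)) / 4131
  L = 1.552 m
Final answer: L = 1.552 m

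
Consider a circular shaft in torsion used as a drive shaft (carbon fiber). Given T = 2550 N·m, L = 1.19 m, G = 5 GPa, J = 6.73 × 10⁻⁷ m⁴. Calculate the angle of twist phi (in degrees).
Model: a circular shaft in torsion, so phi = (T·L) / (G·J).
Convert to SI units:
  G = 5 GPa = 5 × 10⁹ Pa
Substitute:
  phi = (2550 × 1.19) / ((5 × 10⁹) × (6.73 × 10⁻⁷))
  phi = 0.9018 rad
Convert to degrees: phi = 0.9018 × 180/π = 51.67°
Final answer: phi = 51.67°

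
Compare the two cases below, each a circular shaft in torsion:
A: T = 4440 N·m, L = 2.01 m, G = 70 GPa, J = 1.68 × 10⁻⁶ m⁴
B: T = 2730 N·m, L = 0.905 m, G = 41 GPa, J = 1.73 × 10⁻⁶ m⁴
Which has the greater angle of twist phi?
Model: a circular shaft in torsion, so phi = (T·L) / (G·J) (SI units).
  A: phi = (4440 × 2.01) / ((7 × 10¹⁰) × (1.68 × 10⁻⁶)) = 0.07589 rad = 4.348°
  B: phi = (2730 × 0.905) / ((4.1 × 10¹⁰) × (1.73 × 10⁻⁶)) = 0.03483 rad = 1.996°
4.348° > 1.996°, so A is larger.
Final answer: A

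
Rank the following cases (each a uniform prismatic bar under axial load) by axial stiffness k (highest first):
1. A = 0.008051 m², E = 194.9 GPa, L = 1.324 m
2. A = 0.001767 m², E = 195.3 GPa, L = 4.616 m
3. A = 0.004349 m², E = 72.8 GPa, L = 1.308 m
Model: a uniform prismatic bar under axial load, so k = (A·E) / L (SI units).
  Case 1: k = (0.008051 × (1.949 × 10¹¹)) / 1.324 = 1.185 × 10⁹ N/m = 1185 MN/m
  Case 2: k = (0.001767 × (1.953 × 10¹¹)) / 4.616 = 7.476 × 10⁷ N/m = 74.76 MN/m
  Case 3: k = (0.004349 × (7.28 × 10¹⁰)) / 1.308 = 2.421 × 10⁸ N/m = 242.1 MN/m
Ordering: 1185 MN/m (case 1) > 242.1 MN/m (case 3) > 74.76 MN/m (case 2)
Final answer: 1, 3, 2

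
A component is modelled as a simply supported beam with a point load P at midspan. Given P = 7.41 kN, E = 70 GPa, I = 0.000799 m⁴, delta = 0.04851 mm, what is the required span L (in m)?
Model: a simply supported beam with a point load P at midspan, so delta = (P·L^3) / (48·E·I).
Solve for L: L = ((48·delta·E·I) / P)^(1/3).
Convert to SI units:
  P = 7.41 kN = 7410 N
  E = 70 GPa = 7 × 10¹⁰ Pa
  delta = 0.04851 mm = 4.851 × 10⁻⁵ m
Substitute:
  L = ((48 × (4.851 × 10⁻⁵) × (7 × 10¹⁰) × 0.000799) / 7410)^(1/3)
  L = 2.6 m
Final answer: L = 2.6 m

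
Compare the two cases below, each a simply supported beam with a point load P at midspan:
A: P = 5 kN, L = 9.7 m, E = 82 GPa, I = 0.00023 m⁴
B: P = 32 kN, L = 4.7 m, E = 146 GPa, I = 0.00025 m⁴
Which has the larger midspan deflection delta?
Model: a simply supported beam with a point load P at midspan, so delta = (P·L^3) / (48·E·I) (SI units).
  A: delta = (5000 × 9.7^3) / (48 × (8.2 × 10¹⁰) × 0.00023) = 0.005041 m = 5.041 mm
  B: delta = (32000 × 4.7^3) / (48 × (1.46 × 10¹¹) × 0.00025) = 0.001896 m = 1.896 mm
5.041 mm > 1.896 mm, so A is larger.
Final answer: A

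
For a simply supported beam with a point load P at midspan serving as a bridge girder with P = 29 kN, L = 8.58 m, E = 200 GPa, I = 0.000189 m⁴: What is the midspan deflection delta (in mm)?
Model: a simply supported beam with a point load P at midspan, so delta = (P·L^3) / (48·E·I).
Convert to SI units:
  P = 29 kN = 29000 N
  E = 200 GPa = 2 × 10¹¹ Pa
Substitute:
  delta = (29000 × 8.58^3) / (48 × (2 × 10¹¹) × 0.000189)
  delta = 0.0101 m
Convert: delta = 0.0101 m = 10.1 mm
Final answer: delta = 10.1 mm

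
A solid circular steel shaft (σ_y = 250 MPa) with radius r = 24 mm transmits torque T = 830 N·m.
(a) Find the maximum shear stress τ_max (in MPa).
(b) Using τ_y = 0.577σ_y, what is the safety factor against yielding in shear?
(a) For a solid circular shaft, τ_max = T·r/J with J = π·r^4/2, i.e. τ_max = 2·T / (π·r^3). Convert r = 24 mm = 0.024 m.
  τ_max = (2 × 830) / (π × 0.024^3) = 3.822 × 10⁷ Pa = 38.22 MPa
(b) τ_y = 0.577 × 250 = 144.25 MPa
  SF = τ_y/τ_max = 144.25 / 38.22 = 3.774
Final answer: (a) τ_max = 38.22 MPa, (b) SF = 3.774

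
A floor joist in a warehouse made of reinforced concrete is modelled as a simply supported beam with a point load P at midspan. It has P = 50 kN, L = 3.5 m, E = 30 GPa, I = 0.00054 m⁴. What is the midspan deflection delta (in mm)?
Model: a simply supported beam with a point load P at midspan, so delta = (P·L^3) / (48·E·I).
Convert to SI units:
  P = 50 kN = 50000 N
  E = 30 GPa = 3 × 10¹⁰ Pa
Substitute:
  delta = (50000 × 3.5^3) / (48 × (3 × 10¹⁰) × 0.00054)
  delta = 0.002757 m
Convert: delta = 0.002757 m = 2.757 mm
Final answer: delta = 2.757 mm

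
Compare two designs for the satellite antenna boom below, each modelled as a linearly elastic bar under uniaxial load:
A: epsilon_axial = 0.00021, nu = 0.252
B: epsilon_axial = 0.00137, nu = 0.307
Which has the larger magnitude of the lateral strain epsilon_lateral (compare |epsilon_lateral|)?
Model: a linearly elastic bar under uniaxial load, so epsilon_lateral = -nu·epsilon_axial (SI units).
  A: epsilon_lateral = -(0.252 × 0.00021) = -5.292 × 10⁻⁵
  B: epsilon_lateral = -(0.307 × 0.00137) = -0.0004206
|epsilon_lateral|: A = 5.292 × 10⁻⁵, B = 0.0004206, so B is larger in magnitude.
Final answer: B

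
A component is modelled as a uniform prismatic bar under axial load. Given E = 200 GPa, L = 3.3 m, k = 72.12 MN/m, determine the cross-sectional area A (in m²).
Model: a uniform prismatic bar under axial load, so k = (A·E) / L.
Solve for A: A = (k·L) / E.
Convert to SI units:
  E = 200 GPa = 2 × 10¹¹ Pa
  k = 72.12 MN/m = 7.212 × 10⁷ N/m
Substitute:
  A = ((7.212 × 10⁷) × 3.3) / (2 × 10¹¹)
  A = 0.00119 m²
Final answer: A = 0.00119 m²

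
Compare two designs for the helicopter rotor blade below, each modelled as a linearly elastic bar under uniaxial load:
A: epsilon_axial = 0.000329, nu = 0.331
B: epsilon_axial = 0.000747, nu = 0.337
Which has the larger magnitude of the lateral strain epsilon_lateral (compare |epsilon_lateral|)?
Model: a linearly elastic bar under uniaxial load, so epsilon_lateral = -nu·epsilon_axial (SI units).
  A: epsilon_lateral = -(0.331 × 0.000329) = -0.0001089
  B: epsilon_lateral = -(0.337 × 0.000747) = -0.0002517
|epsilon_lateral|: A = 0.0001089, B = 0.0002517, so B is larger in magnitude.
Final answer: B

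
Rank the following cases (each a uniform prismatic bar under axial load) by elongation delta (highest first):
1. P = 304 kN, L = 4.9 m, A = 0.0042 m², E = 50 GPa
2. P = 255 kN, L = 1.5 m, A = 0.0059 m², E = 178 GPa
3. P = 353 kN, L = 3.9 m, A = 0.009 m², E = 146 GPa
Model: a uniform prismatic bar under axial load, so delta = (P·L) / (A·E) (SI units).
  Case 1: delta = (304000 × 4.9) / (0.0042 × (5 × 10¹⁰)) = 0.007093 m = 7.093 mm
  Case 2: delta = (255000 × 1.5) / (0.0059 × (1.78 × 10¹¹)) = 0.0003642 m = 0.3642 mm
  Case 3: delta = (353000 × 3.9) / (0.009 × (1.46 × 10¹¹)) = 0.001048 m = 1.048 mm
Ordering: 7.093 mm (case 1) > 1.048 mm (case 3) > 0.3642 mm (case 2)
Final answer: 1, 3, 2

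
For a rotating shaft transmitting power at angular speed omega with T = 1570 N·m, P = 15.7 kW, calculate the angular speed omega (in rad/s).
Model: a rotating shaft transmitting power at angular speed omega, so P = T·omega.
Solve for omega: omega = P / T.
Convert to SI units:
  P = 15.7 kW = 15700 W
Substitute:
  omega = 15700 / 1570
  omega = 10 rad/s
Final answer: omega = 10 rad/s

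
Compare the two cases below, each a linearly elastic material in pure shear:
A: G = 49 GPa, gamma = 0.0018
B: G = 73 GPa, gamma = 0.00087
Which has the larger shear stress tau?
Model: a linearly elastic material in pure shear, so tau = G·gamma (SI units).
  A: tau = (4.9 × 10¹⁰) × 0.0018 = 8.82 × 10⁷ Pa = 88.2 MPa
  B: tau = (7.3 × 10¹⁰) × 0.00087 = 6.351 × 10⁷ Pa = 63.51 MPa
88.2 MPa > 63.51 MPa, so A is larger.
Final answer: A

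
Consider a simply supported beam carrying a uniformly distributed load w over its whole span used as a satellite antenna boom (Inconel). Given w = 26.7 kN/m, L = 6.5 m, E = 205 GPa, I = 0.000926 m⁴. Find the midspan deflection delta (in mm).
Model: a simply supported beam carrying a uniformly distributed load w over its whole span, so delta = (5·w·L^4) / (384·E·I).
Convert to SI units:
  w = 26.7 kN/m = 26700 N/m
  E = 205 GPa = 2.05 × 10¹¹ Pa
Substitute:
  delta = (5 × 26700 × 6.5^4) / (384 × (2.05 × 10¹¹) × 0.000926)
  delta = 0.003269 m
Convert: delta = 0.003269 m = 3.269 mm
Final answer: delta = 3.269 mm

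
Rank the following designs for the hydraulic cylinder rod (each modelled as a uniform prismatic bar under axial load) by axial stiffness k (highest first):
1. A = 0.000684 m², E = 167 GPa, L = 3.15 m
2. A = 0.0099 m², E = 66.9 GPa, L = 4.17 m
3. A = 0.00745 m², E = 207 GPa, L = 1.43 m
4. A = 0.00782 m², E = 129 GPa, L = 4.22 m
Model: a uniform prismatic bar under axial load, so k = (A·E) / L (SI units).
  Case 1: k = (0.000684 × (1.67 × 10¹¹)) / 3.15 = 3.626 × 10⁷ N/m = 36.26 MN/m
  Case 2: k = (0.0099 × (6.69 × 10¹⁰)) / 4.17 = 1.588 × 10⁸ N/m = 158.8 MN/m
  Case 3: k = (0.00745 × (2.07 × 10¹¹)) / 1.43 = 1.078 × 10⁹ N/m = 1078 MN/m
  Case 4: k = (0.00782 × (1.29 × 10¹¹)) / 4.22 = 2.39 × 10⁸ N/m = 239 MN/m
Ordering: 1078 MN/m (case 3) > 239 MN/m (case 4) > 158.8 MN/m (case 2) > 36.26 MN/m (case 1)
Final answer: 3, 4, 2, 1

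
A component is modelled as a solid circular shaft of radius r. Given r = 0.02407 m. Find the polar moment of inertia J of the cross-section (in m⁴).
Model: a solid circular shaft of radius r, so J = (π·r^4) / 2.
Substitute:
  J = (π × 0.02407^4) / 2
  J = 5.273 × 10⁻⁷ m⁴
Final answer: J = 5.273 × 10⁻⁷ m⁴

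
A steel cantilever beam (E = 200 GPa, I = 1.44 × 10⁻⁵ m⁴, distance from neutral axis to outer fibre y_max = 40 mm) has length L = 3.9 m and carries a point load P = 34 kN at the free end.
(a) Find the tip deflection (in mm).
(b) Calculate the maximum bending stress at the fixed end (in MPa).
(a) Tip deflection of a cantilever with an end point load: δ = P·L^3 / (3·E·I). Convert P = 34 kN = 34000 N, E = 200 GPa = 2 × 10¹¹ Pa.
  δ = (34000 × 3.9^3) / (3 × (2 × 10¹¹) × (1.44 × 10⁻⁵)) = 0.2334 m = 233.4 mm
(b) Maximum bending moment at the fixed end: M = P·L = 34000 × 3.9 = 132600 N·m. Convert y_max = 40 mm = 0.04 m.
  σ = M·y_max / I = (132600 × 0.04) / (1.44 × 10⁻⁵) = 3.683 × 10⁸ Pa = 368.3 MPa
Final answer: (a) δ = 233.4 mm, (b) σ = 368.3 MPa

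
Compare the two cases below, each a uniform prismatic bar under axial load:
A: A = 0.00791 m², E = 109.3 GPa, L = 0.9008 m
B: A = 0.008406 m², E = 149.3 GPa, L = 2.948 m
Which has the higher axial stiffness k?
Model: a uniform prismatic bar under axial load, so k = (A·E) / L (SI units).
  A: k = (0.00791 × (1.093 × 10¹¹)) / 0.9008 = 9.598 × 10⁸ N/m = 959.8 MN/m
  B: k = (0.008406 × (1.493 × 10¹¹)) / 2.948 = 4.257 × 10⁸ N/m = 425.7 MN/m
959.8 MN/m > 425.7 MN/m, so A is larger.
Final answer: A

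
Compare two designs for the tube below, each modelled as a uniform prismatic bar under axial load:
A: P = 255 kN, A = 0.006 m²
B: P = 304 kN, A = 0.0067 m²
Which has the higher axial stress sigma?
Model: a uniform prismatic bar under axial load, so sigma = P / A (SI units).
  A: sigma = 255000 / 0.006 = 4.25 × 10⁷ Pa = 42.5 MPa
  B: sigma = 304000 / 0.0067 = 4.537 × 10⁷ Pa = 45.37 MPa
45.37 MPa > 42.5 MPa, so B is larger.
Final answer: B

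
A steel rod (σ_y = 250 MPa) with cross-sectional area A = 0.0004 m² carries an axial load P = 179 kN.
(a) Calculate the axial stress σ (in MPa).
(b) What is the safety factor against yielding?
(a) Axial stress σ = P/A. Convert P = 179 kN = 179000 N.
  σ = 179000 / 0.0004 = 4.475 × 10⁸ Pa = 447.5 MPa
(b) Safety factor SF = σ_y/σ = 250 / 447.5 = 0.5587
Final answer: (a) σ = 447.5 MPa, (b) SF = 0.5587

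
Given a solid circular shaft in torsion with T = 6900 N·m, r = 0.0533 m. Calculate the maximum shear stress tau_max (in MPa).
Model: a solid circular shaft in torsion, so tau_max = (2·T) / (π·r^3).
Substitute:
  tau_max = (2 × 6900) / (π × 0.0533^3)
  tau_max = 2.901 × 10⁷ Pa
Convert: tau_max = 2.901 × 10⁷ Pa = 29.01 MPa
Final answer: tau_max = 29.01 MPa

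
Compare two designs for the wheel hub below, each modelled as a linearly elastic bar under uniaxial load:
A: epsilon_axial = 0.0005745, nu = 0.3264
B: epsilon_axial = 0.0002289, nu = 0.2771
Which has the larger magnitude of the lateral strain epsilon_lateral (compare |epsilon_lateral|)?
Model: a linearly elastic bar under uniaxial load, so epsilon_lateral = -nu·epsilon_axial (SI units).
  A: epsilon_lateral = -(0.3264 × 0.0005745) = -0.0001875
  B: epsilon_lateral = -(0.2771 × 0.0002289) = -6.343 × 10⁻⁵
|epsilon_lateral|: A = 0.0001875, B = 6.343 × 10⁻⁵, so A is larger in magnitude.
Final answer: A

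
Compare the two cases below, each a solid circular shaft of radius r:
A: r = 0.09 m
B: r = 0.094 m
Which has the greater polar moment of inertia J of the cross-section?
Model: a solid circular shaft of radius r, so J = (π·r^4) / 2 (SI units).
  A: J = (π × 0.09^4) / 2 = 0.0001031 m⁴
  B: J = (π × 0.094^4) / 2 = 0.0001226 m⁴
0.0001226 m⁴ > 0.0001031 m⁴, so B is larger.
Final answer: B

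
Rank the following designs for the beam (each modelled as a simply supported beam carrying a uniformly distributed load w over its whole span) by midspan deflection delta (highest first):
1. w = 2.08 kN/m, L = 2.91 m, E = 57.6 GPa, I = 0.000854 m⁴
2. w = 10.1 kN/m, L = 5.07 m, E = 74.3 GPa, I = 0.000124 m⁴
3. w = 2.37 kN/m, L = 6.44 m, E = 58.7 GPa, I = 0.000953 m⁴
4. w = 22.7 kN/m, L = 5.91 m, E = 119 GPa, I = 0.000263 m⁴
Model: a simply supported beam carrying a uniformly distributed load w over its whole span, so delta = (5·w·L^4) / (384·E·I) (SI units).
  Case 1: delta = (5 × 2080 × 2.91^4) / (384 × (5.76 × 10¹⁰) × 0.000854) = 3.948 × 10⁻⁵ m = 0.03948 mm
  Case 2: delta = (5 × 10100 × 5.07^4) / (384 × (7.43 × 10¹⁰) × 0.000124) = 0.009432 m = 9.432 mm
  Case 3: delta = (5 × 2370 × 6.44^4) / (384 × (5.87 × 10¹⁰) × 0.000953) = 0.0009489 m = 0.9489 mm
  Case 4: delta = (5 × 22700 × 5.91^4) / (384 × (1.19 × 10¹¹) × 0.000263) = 0.01152 m = 11.52 mm
Ordering: 11.52 mm (case 4) > 9.432 mm (case 2) > 0.9489 mm (case 3) > 0.03948 mm (case 1)
Final answer: 4, 2, 3, 1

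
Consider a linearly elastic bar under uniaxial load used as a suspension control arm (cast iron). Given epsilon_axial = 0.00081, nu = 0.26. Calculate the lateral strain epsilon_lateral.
Model: a linearly elastic bar under uniaxial load, so epsilon_lateral = -nu·epsilon_axial.
Substitute:
  epsilon_lateral = -(0.26 × 0.00081)
  epsilon_lateral = -0.0002106
Final answer: epsilon_lateral = -0.0002106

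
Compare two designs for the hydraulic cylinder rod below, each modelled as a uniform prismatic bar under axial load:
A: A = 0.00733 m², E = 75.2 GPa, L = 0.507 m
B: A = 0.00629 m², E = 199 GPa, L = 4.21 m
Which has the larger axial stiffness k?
Model: a uniform prismatic bar under axial load, so k = (A·E) / L (SI units).
  A: k = (0.00733 × (7.52 × 10¹⁰)) / 0.507 = 1.087 × 10⁹ N/m = 1087 MN/m
  B: k = (0.00629 × (1.99 × 10¹¹)) / 4.21 = 2.973 × 10⁸ N/m = 297.3 MN/m
1087 MN/m > 297.3 MN/m, so A is larger.
Final answer: A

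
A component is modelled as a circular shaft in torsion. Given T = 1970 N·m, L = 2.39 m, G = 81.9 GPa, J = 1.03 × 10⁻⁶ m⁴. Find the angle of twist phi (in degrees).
Model: a circular shaft in torsion, so phi = (T·L) / (G·J).
Convert to SI units:
  G = 81.9 GPa = 8.19 × 10¹⁰ Pa
Substitute:
  phi = (1970 × 2.39) / ((8.19 × 10¹⁰) × (1.03 × 10⁻⁶))
  phi = 0.05581 rad
Convert to degrees: phi = 0.05581 × 180/π = 3.198°
Final answer: phi = 3.198°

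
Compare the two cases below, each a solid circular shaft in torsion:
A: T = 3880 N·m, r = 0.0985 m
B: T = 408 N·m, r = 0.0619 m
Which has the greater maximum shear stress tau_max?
Model: a solid circular shaft in torsion, so tau_max = (2·T) / (π·r^3) (SI units).
  A: tau_max = (2 × 3880) / (π × 0.0985^3) = 2.585 × 10⁶ Pa = 2.585 MPa
  B: tau_max = (2 × 408) / (π × 0.0619^3) = 1.095 × 10⁶ Pa = 1.095 MPa
2.585 MPa > 1.095 MPa, so A is larger.
Final answer: A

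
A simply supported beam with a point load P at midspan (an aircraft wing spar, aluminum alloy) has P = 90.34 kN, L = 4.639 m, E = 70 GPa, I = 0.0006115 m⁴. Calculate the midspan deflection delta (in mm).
Model: a simply supported beam with a point load P at midspan, so delta = (P·L^3) / (48·E·I).
Convert to SI units:
  P = 90.34 kN = 90340 N
  E = 70 GPa = 7 × 10¹⁰ Pa
Substitute:
  delta = (90340 × 4.639^3) / (48 × (7 × 10¹⁰) × 0.0006115)
  delta = 0.00439 m
Convert: delta = 0.00439 m = 4.39 mm
Final answer: delta = 4.39 mm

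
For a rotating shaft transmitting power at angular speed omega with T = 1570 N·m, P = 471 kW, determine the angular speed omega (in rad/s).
Model: a rotating shaft transmitting power at angular speed omega, so P = T·omega.
Solve for omega: omega = P / T.
Convert to SI units:
  P = 471 kW = 471000 W
Substitute:
  omega = 471000 / 1570
  omega = 300 rad/s
Final answer: omega = 300 rad/s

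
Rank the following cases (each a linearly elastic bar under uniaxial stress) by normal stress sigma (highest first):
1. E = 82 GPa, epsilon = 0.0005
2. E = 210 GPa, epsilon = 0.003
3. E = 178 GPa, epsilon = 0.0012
Model: a linearly elastic bar under uniaxial stress, so sigma = E·epsilon (SI units).
  Case 1: sigma = (8.2 × 10¹⁰) × 0.0005 = 4.1 × 10⁷ Pa = 41 MPa
  Case 2: sigma = (2.1 × 10¹¹) × 0.003 = 6.3 × 10⁸ Pa = 630 MPa
  Case 3: sigma = (1.78 × 10¹¹) × 0.0012 = 2.136 × 10⁸ Pa = 213.6 MPa
Ordering: 630 MPa (case 2) > 213.6 MPa (case 3) > 41 MPa (case 1)
Final answer: 2, 3, 1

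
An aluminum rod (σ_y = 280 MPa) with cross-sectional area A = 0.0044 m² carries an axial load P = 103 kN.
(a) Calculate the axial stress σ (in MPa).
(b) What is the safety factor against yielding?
(a) Axial stress σ = P/A. Convert P = 103 kN = 103000 N.
  σ = 103000 / 0.0044 = 2.341 × 10⁷ Pa = 23.41 MPa
(b) Safety factor SF = σ_y/σ = 280 / 23.41 = 11.96
Final answer: (a) σ = 23.41 MPa, (b) SF = 11.96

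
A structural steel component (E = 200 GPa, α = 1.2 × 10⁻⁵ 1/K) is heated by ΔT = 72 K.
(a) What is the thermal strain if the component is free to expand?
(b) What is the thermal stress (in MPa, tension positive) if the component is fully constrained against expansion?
(a) Free thermal strain ε_th = α·ΔT = (1.2 × 10⁻⁵) × 72 = 0.000864
(b) Fully constrained, the expansion is suppressed, so σ = -E·α·ΔT. Convert E = 200 GPa = 2 × 10¹¹ Pa.
  σ = -(2 × 10¹¹) × (1.2 × 10⁻⁵) × 72 = -1.728 × 10⁸ Pa = -172.8 MPa (compressive)
Final answer: (a) ε_th = 0.000864, (b) σ = -172.8 MPa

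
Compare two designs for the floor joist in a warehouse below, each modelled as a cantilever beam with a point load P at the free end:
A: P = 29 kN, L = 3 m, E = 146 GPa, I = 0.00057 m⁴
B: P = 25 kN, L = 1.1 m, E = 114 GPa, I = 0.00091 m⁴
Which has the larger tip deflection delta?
Model: a cantilever beam with a point load P at the free end, so delta = (P·L^3) / (3·E·I) (SI units).
  A: delta = (29000 × 3^3) / (3 × (1.46 × 10¹¹) × 0.00057) = 0.003136 m = 3.136 mm
  B: delta = (25000 × 1.1^3) / (3 × (1.14 × 10¹¹) × 0.00091) = 0.0001069 m = 0.1069 mm
3.136 mm > 0.1069 mm, so A is larger.
Final answer: A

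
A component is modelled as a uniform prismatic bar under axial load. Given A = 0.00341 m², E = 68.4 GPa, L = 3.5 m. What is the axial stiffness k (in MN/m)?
Model: a uniform prismatic bar under axial load, so k = (A·E) / L.
Convert to SI units:
  E = 68.4 GPa = 6.84 × 10¹⁰ Pa
Substitute:
  k = (0.00341 × (6.84 × 10¹⁰)) / 3.5
  k = 6.664 × 10⁷ N/m
Convert: k = 6.664 × 10⁷ N/m = 66.64 MN/m
Final answer: k = 66.64 MN/m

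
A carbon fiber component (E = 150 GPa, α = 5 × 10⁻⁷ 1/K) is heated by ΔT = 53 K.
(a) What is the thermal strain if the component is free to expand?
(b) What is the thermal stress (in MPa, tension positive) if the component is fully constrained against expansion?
(a) Free thermal strain ε_th = α·ΔT = (5 × 10⁻⁷) × 53 = 2.65 × 10⁻⁵
(b) Fully constrained, the expansion is suppressed, so σ = -E·α·ΔT. Convert E = 150 GPa = 1.5 × 10¹¹ Pa.
  σ = -(1.5 × 10¹¹) × (5 × 10⁻⁷) × 53 = -3.975 × 10⁶ Pa = -3.975 MPa (compressive)
Final answer: (a) ε_th = 2.65 × 10⁻⁵, (b) σ = -3.975 MPa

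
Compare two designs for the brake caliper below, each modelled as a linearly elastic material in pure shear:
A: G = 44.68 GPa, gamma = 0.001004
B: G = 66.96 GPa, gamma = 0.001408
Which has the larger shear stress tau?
Model: a linearly elastic material in pure shear, so tau = G·gamma (SI units).
  A: tau = (4.468 × 10¹⁰) × 0.001004 = 4.486 × 10⁷ Pa = 44.86 MPa
  B: tau = (6.696 × 10¹⁰) × 0.001408 = 9.428 × 10⁷ Pa = 94.28 MPa
94.28 MPa > 44.86 MPa, so B is larger.
Final answer: B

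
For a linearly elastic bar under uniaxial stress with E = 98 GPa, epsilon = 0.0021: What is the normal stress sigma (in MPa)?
Model: a linearly elastic bar under uniaxial stress, so sigma = E·epsilon.
Convert to SI units:
  E = 98 GPa = 9.8 × 10¹⁰ Pa
Substitute:
  sigma = (9.8 × 10¹⁰) × 0.0021
  sigma = 2.058 × 10⁸ Pa
Convert: sigma = 2.058 × 10⁸ Pa = 205.8 MPa
Final answer: sigma = 205.8 MPa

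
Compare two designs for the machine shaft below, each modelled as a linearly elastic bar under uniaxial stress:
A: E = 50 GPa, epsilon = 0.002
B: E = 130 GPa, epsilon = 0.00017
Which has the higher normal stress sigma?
Model: a linearly elastic bar under uniaxial stress, so sigma = E·epsilon (SI units).
  A: sigma = (5 × 10¹⁰) × 0.002 = 1 × 10⁸ Pa = 100 MPa
  B: sigma = (1.3 × 10¹¹) × 0.00017 = 2.21 × 10⁷ Pa = 22.1 MPa
100 MPa > 22.1 MPa, so A is larger.
Final answer: A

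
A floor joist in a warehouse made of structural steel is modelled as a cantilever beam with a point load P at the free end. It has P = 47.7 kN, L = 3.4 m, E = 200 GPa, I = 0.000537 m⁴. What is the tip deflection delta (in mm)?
Model: a cantilever beam with a point load P at the free end, so delta = (P·L^3) / (3·E·I).
Convert to SI units:
  P = 47.7 kN = 47700 N
  E = 200 GPa = 2 × 10¹¹ Pa
Substitute:
  delta = (47700 × 3.4^3) / (3 × (2 × 10¹¹) × 0.000537)
  delta = 0.005819 m
Convert: delta = 0.005819 m = 5.819 mm
Final answer: delta = 5.819 mm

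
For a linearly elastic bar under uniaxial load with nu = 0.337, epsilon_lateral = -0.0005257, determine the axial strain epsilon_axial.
Model: a linearly elastic bar under uniaxial load, so epsilon_lateral = -nu·epsilon_axial.
Solve for epsilon_axial: epsilon_axial = -epsilon_lateral / nu.
Substitute:
  epsilon_axial = -(-0.0005257) / 0.337
  epsilon_axial = 0.00156
Final answer: epsilon_axial = 0.00156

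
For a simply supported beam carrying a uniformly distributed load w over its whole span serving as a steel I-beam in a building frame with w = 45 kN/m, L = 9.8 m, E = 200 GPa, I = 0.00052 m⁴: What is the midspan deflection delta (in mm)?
Model: a simply supported beam carrying a uniformly distributed load w over its whole span, so delta = (5·w·L^4) / (384·E·I).
Convert to SI units:
  w = 45 kN/m = 45000 N/m
  E = 200 GPa = 2 × 10¹¹ Pa
Substitute:
  delta = (5 × 45000 × 9.8^4) / (384 × (2 × 10¹¹) × 0.00052)
  delta = 0.05197 m
Convert: delta = 0.05197 m = 51.97 mm
Final answer: delta = 51.97 mm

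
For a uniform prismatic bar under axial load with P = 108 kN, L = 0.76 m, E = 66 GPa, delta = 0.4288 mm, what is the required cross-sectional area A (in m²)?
Model: a uniform prismatic bar under axial load, so delta = (P·L) / (A·E).
Solve for A: A = (P·L) / (delta·E).
Convert to SI units:
  P = 108 kN = 108000 N
  E = 66 GPa = 6.6 × 10¹⁰ Pa
  delta = 0.4288 mm = 0.0004288 m
Substitute:
  A = (108000 × 0.76) / (0.0004288 × (6.6 × 10¹⁰))
  A = 0.0029 m²
Final answer: A = 0.0029 m²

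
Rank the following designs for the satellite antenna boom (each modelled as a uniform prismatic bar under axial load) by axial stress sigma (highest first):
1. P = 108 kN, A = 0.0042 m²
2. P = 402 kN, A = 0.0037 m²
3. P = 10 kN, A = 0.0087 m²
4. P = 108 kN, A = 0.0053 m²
Model: a uniform prismatic bar under axial load, so sigma = P / A (SI units).
  Case 1: sigma = 108000 / 0.0042 = 2.571 × 10⁷ Pa = 25.71 MPa
  Case 2: sigma = 402000 / 0.0037 = 1.086 × 10⁸ Pa = 108.6 MPa
  Case 3: sigma = 10000 / 0.0087 = 1.149 × 10⁶ Pa = 1.149 MPa
  Case 4: sigma = 108000 / 0.0053 = 2.038 × 10⁷ Pa = 20.38 MPa
Ordering: 108.6 MPa (case 2) > 25.71 MPa (case 1) > 20.38 MPa (case 4) > 1.149 MPa (case 3)
Final answer: 2, 1, 4, 3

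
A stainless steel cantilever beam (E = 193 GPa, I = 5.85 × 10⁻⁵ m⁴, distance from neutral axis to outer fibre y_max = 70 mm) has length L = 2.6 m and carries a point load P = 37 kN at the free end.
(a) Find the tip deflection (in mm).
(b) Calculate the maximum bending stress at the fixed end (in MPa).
(a) Tip deflection of a cantilever with an end point load: δ = P·L^3 / (3·E·I). Convert P = 37 kN = 37000 N, E = 193 GPa = 1.93 × 10¹¹ Pa.
  δ = (37000 × 2.6^3) / (3 × (1.93 × 10¹¹) × (5.85 × 10⁻⁵)) = 0.0192 m = 19.2 mm
(b) Maximum bending moment at the fixed end: M = P·L = 37000 × 2.6 = 96200 N·m. Convert y_max = 70 mm = 0.07 m.
  σ = M·y_max / I = (96200 × 0.07) / (5.85 × 10⁻⁵) = 1.151 × 10⁸ Pa = 115.1 MPa
Final answer: (a) δ = 19.2 mm, (b) σ = 115.1 MPa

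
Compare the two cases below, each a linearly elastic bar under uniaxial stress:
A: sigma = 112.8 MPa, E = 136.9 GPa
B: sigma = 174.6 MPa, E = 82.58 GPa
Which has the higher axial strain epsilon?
Model: a linearly elastic bar under uniaxial stress, so epsilon = sigma / E (SI units).
  A: epsilon = (1.128 × 10⁸) / (1.369 × 10¹¹) = 0.000824
  B: epsilon = (1.746 × 10⁸) / (8.258 × 10¹⁰) = 0.002114
0.002114 > 0.000824, so B is larger.
Final answer: B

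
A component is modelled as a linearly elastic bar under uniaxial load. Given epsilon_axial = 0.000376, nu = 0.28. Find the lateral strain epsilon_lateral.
Model: a linearly elastic bar under uniaxial load, so epsilon_lateral = -nu·epsilon_axial.
Substitute:
  epsilon_lateral = -(0.28 × 0.000376)
  epsilon_lateral = -0.0001053
Final answer: epsilon_lateral = -0.0001053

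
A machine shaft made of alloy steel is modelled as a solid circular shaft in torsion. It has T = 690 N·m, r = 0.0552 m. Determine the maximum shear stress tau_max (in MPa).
Model: a solid circular shaft in torsion, so tau_max = (2·T) / (π·r^3).
Substitute:
  tau_max = (2 × 690) / (π × 0.0552^3)
  tau_max = 2.612 × 10⁶ Pa
Convert: tau_max = 2.612 × 10⁶ Pa = 2.612 MPa
Final answer: tau_max = 2.612 MPa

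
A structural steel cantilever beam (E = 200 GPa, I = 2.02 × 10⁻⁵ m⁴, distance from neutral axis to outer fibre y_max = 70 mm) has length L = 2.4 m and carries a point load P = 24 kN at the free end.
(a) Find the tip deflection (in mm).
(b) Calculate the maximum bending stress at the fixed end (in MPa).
(a) Tip deflection of a cantilever with an end point load: δ = P·L^3 / (3·E·I). Convert P = 24 kN = 24000 N, E = 200 GPa = 2 × 10¹¹ Pa.
  δ = (24000 × 2.4^3) / (3 × (2 × 10¹¹) × (2.02 × 10⁻⁵)) = 0.02737 m = 27.37 mm
(b) Maximum bending moment at the fixed end: M = P·L = 24000 × 2.4 = 57600 N·m. Convert y_max = 70 mm = 0.07 m.
  σ = M·y_max / I = (57600 × 0.07) / (2.02 × 10⁻⁵) = 1.996 × 10⁸ Pa = 199.6 MPa
Final answer: (a) δ = 27.37 mm, (b) σ = 199.6 MPa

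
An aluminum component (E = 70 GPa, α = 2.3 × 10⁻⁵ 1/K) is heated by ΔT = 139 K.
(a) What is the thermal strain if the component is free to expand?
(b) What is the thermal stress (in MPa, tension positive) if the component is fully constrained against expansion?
(a) Free thermal strain ε_th = α·ΔT = (2.3 × 10⁻⁵) × 139 = 0.003197
(b) Fully constrained, the expansion is suppressed, so σ = -E·α·ΔT. Convert E = 70 GPa = 7 × 10¹⁰ Pa.
  σ = -(7 × 10¹⁰) × (2.3 × 10⁻⁵) × 139 = -2.238 × 10⁸ Pa = -223.8 MPa (compressive)
Final answer: (a) ε_th = 0.003197, (b) σ = -223.8 MPa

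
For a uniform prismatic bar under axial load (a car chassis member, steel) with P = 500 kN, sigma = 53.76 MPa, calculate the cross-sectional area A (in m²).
Model: a uniform prismatic bar under axial load, so sigma = P / A.
Solve for A: A = P / sigma.
Convert to SI units:
  P = 500 kN = 500000 N
  sigma = 53.76 MPa = 5.376 × 10⁷ Pa
Substitute:
  A = 500000 / (5.376 × 10⁷)
  A = 0.009301 m²
Final answer: A = 0.009301 m²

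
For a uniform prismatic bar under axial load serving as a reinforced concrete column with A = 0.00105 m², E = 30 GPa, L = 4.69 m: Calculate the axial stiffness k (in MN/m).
Model: a uniform prismatic bar under axial load, so k = (A·E) / L.
Convert to SI units:
  E = 30 GPa = 3 × 10¹⁰ Pa
Substitute:
  k = (0.00105 × (3 × 10¹⁰)) / 4.69
  k = 6.716 × 10⁶ N/m
Convert: k = 6.716 × 10⁶ N/m = 6.716 MN/m
Final answer: k = 6.716 MN/m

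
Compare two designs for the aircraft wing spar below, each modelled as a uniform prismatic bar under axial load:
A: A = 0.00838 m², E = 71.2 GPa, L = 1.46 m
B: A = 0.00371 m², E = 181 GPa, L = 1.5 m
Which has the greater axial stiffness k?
Model: a uniform prismatic bar under axial load, so k = (A·E) / L (SI units).
  A: k = (0.00838 × (7.12 × 10¹⁰)) / 1.46 = 4.087 × 10⁸ N/m = 408.7 MN/m
  B: k = (0.00371 × (1.81 × 10¹¹)) / 1.5 = 4.477 × 10⁸ N/m = 447.7 MN/m
447.7 MN/m > 408.7 MN/m, so B is larger.
Final answer: B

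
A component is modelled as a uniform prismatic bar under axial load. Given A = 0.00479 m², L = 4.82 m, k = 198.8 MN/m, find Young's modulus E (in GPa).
Model: a uniform prismatic bar under axial load, so k = (A·E) / L.
Solve for E: E = (k·L) / A.
Convert to SI units:
  k = 198.8 MN/m = 1.988 × 10⁸ N/m
Substitute:
  E = ((1.988 × 10⁸) × 4.82) / 0.00479
  E = 2 × 10¹¹ Pa
Convert: E = 2 × 10¹¹ Pa = 200 GPa
Final answer: E = 200 GPa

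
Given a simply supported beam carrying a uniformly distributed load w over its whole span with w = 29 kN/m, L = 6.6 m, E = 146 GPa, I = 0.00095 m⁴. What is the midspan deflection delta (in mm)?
Model: a simply supported beam carrying a uniformly distributed load w over its whole span, so delta = (5·w·L^4) / (384·E·I).
Convert to SI units:
  w = 29 kN/m = 29000 N/m
  E = 146 GPa = 1.46 × 10¹¹ Pa
Substitute:
  delta = (5 × 29000 × 6.6^4) / (384 × (1.46 × 10¹¹) × 0.00095)
  delta = 0.005166 m
Convert: delta = 0.005166 m = 5.166 mm
Final answer: delta = 5.166 mm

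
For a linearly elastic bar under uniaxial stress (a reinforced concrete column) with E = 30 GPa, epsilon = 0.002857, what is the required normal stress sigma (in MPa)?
Model: a linearly elastic bar under uniaxial stress, so epsilon = sigma / E.
Solve for sigma: sigma = epsilon·E.
Convert to SI units:
  E = 30 GPa = 3 × 10¹⁰ Pa
Substitute:
  sigma = 0.002857 × (3 × 10¹⁰)
  sigma = 8.571 × 10⁷ Pa
Convert: sigma = 8.571 × 10⁷ Pa = 85.71 MPa
Final answer: sigma = 85.71 MPa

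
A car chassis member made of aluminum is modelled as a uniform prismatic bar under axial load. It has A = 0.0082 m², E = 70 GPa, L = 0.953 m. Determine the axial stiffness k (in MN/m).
Model: a uniform prismatic bar under axial load, so k = (A·E) / L.
Convert to SI units:
  E = 70 GPa = 7 × 10¹⁰ Pa
Substitute:
  k = (0.0082 × (7 × 10¹⁰)) / 0.953
  k = 6.023 × 10⁸ N/m
Convert: k = 6.023 × 10⁸ N/m = 602.3 MN/m
Final answer: k = 602.3 MN/m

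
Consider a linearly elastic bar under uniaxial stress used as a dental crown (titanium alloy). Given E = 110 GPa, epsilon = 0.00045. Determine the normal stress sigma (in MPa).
Model: a linearly elastic bar under uniaxial stress, so sigma = E·epsilon.
Convert to SI units:
  E = 110 GPa = 1.1 × 10¹¹ Pa
Substitute:
  sigma = (1.1 × 10¹¹) × 0.00045
  sigma = 4.95 × 10⁷ Pa
Convert: sigma = 4.95 × 10⁷ Pa = 49.5 MPa
Final answer: sigma = 49.5 MPa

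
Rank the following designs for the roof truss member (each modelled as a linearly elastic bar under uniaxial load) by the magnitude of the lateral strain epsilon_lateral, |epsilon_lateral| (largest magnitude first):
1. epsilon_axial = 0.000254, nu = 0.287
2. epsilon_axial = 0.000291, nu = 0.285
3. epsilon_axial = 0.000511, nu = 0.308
Model: a linearly elastic bar under uniaxial load, so epsilon_lateral = -nu·epsilon_axial (SI units).
  Case 1: epsilon_lateral = -(0.287 × 0.000254) = -7.29 × 10⁻⁵
  Case 2: epsilon_lateral = -(0.285 × 0.000291) = -8.294 × 10⁻⁵
  Case 3: epsilon_lateral = -(0.308 × 0.000511) = -0.0001574
Ordering by |epsilon_lateral|: 0.0001574 (case 3) > 8.294 × 10⁻⁵ (case 2) > 7.29 × 10⁻⁵ (case 1)
Final answer: 3, 2, 1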